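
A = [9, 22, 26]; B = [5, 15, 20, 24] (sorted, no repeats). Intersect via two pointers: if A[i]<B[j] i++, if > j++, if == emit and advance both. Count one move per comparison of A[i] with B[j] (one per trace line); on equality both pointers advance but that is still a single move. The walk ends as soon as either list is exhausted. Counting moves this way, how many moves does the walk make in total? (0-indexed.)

6 moves

i=0 j=0: 9>5, j++
i=0 j=1: 9<15, i++
i=1 j=1: 22>15, j++
i=1 j=2: 22>20, j++
i=1 j=3: 22<24, i++
i=2 j=3: 26>24, j++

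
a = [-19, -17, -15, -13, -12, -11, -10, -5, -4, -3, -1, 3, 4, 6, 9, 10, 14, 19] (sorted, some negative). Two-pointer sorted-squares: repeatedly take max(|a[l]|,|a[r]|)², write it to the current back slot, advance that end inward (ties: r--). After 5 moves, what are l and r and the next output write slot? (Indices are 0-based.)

l=0 r=17: |-19|<=|19| out[17]=361, r--
l=0 r=16: |-19|>|14| out[16]=361, l++
l=1 r=16: |-17|>|14| out[15]=289, l++
l=2 r=16: |-15|>|14| out[14]=225, l++
l=3 r=16: |-13|<=|14| out[13]=196, r--

l=3, r=15, next write slot=12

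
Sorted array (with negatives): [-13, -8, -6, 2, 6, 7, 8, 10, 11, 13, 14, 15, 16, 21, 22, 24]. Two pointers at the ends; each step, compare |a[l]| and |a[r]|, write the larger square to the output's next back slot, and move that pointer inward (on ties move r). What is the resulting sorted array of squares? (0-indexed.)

l=0 r=15: |-13|<=|24| out[15]=576, r--
l=0 r=14: |-13|<=|22| out[14]=484, r--
l=0 r=13: |-13|<=|21| out[13]=441, r--
l=0 r=12: |-13|<=|16| out[12]=256, r--
l=0 r=11: |-13|<=|15| out[11]=225, r--
l=0 r=10: |-13|<=|14| out[10]=196, r--
l=0 r=9: |-13|<=|13| out[9]=169, r--
l=0 r=8: |-13|>|11| out[8]=169, l++
l=1 r=8: |-8|<=|11| out[7]=121, r--
l=1 r=7: |-8|<=|10| out[6]=100, r--
l=1 r=6: |-8|<=|8| out[5]=64, r--
l=1 r=5: |-8|>|7| out[4]=64, l++
l=2 r=5: |-6|<=|7| out[3]=49, r--
l=2 r=4: |-6|<=|6| out[2]=36, r--
l=2 r=3: |-6|>|2| out[1]=36, l++
l=3 r=3: |2|<=|2| out[0]=4, r--

[4, 36, 36, 49, 64, 64, 100, 121, 169, 169, 196, 225, 256, 441, 484, 576]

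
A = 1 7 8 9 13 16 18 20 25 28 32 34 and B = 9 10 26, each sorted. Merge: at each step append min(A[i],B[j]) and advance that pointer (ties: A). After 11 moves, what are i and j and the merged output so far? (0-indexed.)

i=0 j=0: A[i]=1<=B[j]=9 take 1, i++
i=1 j=0: A[i]=7<=B[j]=9 take 7, i++
i=2 j=0: A[i]=8<=B[j]=9 take 8, i++
i=3 j=0: A[i]=9<=B[j]=9 take 9, i++
i=4 j=0: A[i]=13>B[j]=9 take 9, j++
i=4 j=1: A[i]=13>B[j]=10 take 10, j++
i=4 j=2: A[i]=13<=B[j]=26 take 13, i++
i=5 j=2: A[i]=16<=B[j]=26 take 16, i++
i=6 j=2: A[i]=18<=B[j]=26 take 18, i++
i=7 j=2: A[i]=20<=B[j]=26 take 20, i++
i=8 j=2: A[i]=25<=B[j]=26 take 25, i++

i=9, j=2, merged so far=[1, 7, 8, 9, 9, 10, 13, 16, 18, 20, 25]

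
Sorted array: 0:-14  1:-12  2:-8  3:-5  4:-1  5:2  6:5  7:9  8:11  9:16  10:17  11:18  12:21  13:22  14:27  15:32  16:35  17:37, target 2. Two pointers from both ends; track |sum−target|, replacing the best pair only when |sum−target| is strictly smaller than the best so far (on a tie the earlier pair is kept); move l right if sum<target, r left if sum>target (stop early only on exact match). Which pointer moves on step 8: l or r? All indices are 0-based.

[0,17] -14+37=23 d=21 * → r--
[0,16] -14+35=21 d=19 * → r--
[0,15] -14+32=18 d=16 * → r--
[0,14] -14+27=13 d=11 * → r--
[0,13] -14+22=8 d=6 * → r--
[0,12] -14+21=7 d=5 * → r--
[0,11] -14+18=4 d=2 * → r--
[0,10] -14+17=3 d=1 * → r--

r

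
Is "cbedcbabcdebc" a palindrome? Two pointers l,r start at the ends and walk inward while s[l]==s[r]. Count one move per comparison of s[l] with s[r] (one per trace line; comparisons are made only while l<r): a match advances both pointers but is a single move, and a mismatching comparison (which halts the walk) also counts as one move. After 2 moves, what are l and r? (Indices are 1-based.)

l=3, r=11

l=1 r=13: 'c'=='c', l++,r--
l=2 r=12: 'b'=='b', l++,r--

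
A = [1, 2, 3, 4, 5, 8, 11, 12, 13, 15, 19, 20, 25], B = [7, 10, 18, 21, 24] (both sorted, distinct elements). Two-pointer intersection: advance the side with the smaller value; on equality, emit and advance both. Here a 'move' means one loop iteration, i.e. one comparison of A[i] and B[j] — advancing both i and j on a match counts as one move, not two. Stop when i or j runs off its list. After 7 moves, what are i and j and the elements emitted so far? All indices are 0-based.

[i=0,j=0] 1<7 → i++
[i=1,j=0] 2<7 → i++
[i=2,j=0] 3<7 → i++
[i=3,j=0] 4<7 → i++
[i=4,j=0] 5<7 → i++
[i=5,j=0] 8>7 → j++
[i=5,j=1] 8<10 → i++

i=6, j=1, emitted=[]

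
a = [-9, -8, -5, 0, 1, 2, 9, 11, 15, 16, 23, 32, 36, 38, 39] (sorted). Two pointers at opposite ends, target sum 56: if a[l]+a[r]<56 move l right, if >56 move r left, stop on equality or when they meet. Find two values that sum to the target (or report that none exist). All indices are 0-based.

l=0 r=14: -9+39=30 <56, l++
l=1 r=14: -8+39=31 <56, l++
l=2 r=14: -5+39=34 <56, l++
l=3 r=14: 0+39=39 <56, l++
l=4 r=14: 1+39=40 <56, l++
l=5 r=14: 2+39=41 <56, l++
l=6 r=14: 9+39=48 <56, l++
l=7 r=14: 11+39=50 <56, l++
l=8 r=14: 15+39=54 <56, l++
l=9 r=14: 16+39=55 <56, l++
l=10 r=14: 23+39=62 >56, r--
l=10 r=13: 23+38=61 >56, r--
l=10 r=12: 23+36=59 >56, r--
l=10 r=11: 23+32=55 <56, l++

no pair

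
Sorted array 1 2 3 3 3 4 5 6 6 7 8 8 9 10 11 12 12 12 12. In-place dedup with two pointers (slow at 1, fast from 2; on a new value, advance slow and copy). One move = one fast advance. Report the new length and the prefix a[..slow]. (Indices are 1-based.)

length 12; prefix = [1, 2, 3, 4, 5, 6, 7, 8, 9, 10, 11, 12]

(s=1,f=2) a[fast]=2≠a[slow]=1 write a[2]=2 → slow++,fast++
(s=2,f=3) a[fast]=3≠a[slow]=2 write a[3]=3 → slow++,fast++
(s=3,f=4) a[fast]=3=a[slow] dup → fast++
(s=3,f=5) a[fast]=3=a[slow] dup → fast++
(s=3,f=6) a[fast]=4≠a[slow]=3 write a[4]=4 → slow++,fast++
(s=4,f=7) a[fast]=5≠a[slow]=4 write a[5]=5 → slow++,fast++
(s=5,f=8) a[fast]=6≠a[slow]=5 write a[6]=6 → slow++,fast++
(s=6,f=9) a[fast]=6=a[slow] dup → fast++
(s=6,f=10) a[fast]=7≠a[slow]=6 write a[7]=7 → slow++,fast++
(s=7,f=11) a[fast]=8≠a[slow]=7 write a[8]=8 → slow++,fast++
(s=8,f=12) a[fast]=8=a[slow] dup → fast++
(s=8,f=13) a[fast]=9≠a[slow]=8 write a[9]=9 → slow++,fast++
(s=9,f=14) a[fast]=10≠a[slow]=9 write a[10]=10 → slow++,fast++
(s=10,f=15) a[fast]=11≠a[slow]=10 write a[11]=11 → slow++,fast++
(s=11,f=16) a[fast]=12≠a[slow]=11 write a[12]=12 → slow++,fast++
(s=12,f=17) a[fast]=12=a[slow] dup → fast++
(s=12,f=18) a[fast]=12=a[slow] dup → fast++
(s=12,f=19) a[fast]=12=a[slow] dup → fast++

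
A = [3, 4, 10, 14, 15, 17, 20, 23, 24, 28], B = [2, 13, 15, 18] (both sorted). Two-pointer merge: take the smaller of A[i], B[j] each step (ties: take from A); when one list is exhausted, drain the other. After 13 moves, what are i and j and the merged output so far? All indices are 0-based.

i=9, j=4, merged so far=[2, 3, 4, 10, 13, 14, 15, 15, 17, 18, 20, 23, 24]

[i=0,j=0] A[i]=3>B[j]=2 take 2 → j++
[i=0,j=1] A[i]=3<=B[j]=13 take 3 → i++
[i=1,j=1] A[i]=4<=B[j]=13 take 4 → i++
[i=2,j=1] A[i]=10<=B[j]=13 take 10 → i++
[i=3,j=1] A[i]=14>B[j]=13 take 13 → j++
[i=3,j=2] A[i]=14<=B[j]=15 take 14 → i++
[i=4,j=2] A[i]=15<=B[j]=15 take 15 → i++
[i=5,j=2] A[i]=17>B[j]=15 take 15 → j++
[i=5,j=3] A[i]=17<=B[j]=18 take 17 → i++
[i=6,j=3] A[i]=20>B[j]=18 take 18 → j++
[i=6,j=4] B done, take A[i]=20 → i++
[i=7,j=4] B done, take A[i]=23 → i++
[i=8,j=4] B done, take A[i]=24 → i++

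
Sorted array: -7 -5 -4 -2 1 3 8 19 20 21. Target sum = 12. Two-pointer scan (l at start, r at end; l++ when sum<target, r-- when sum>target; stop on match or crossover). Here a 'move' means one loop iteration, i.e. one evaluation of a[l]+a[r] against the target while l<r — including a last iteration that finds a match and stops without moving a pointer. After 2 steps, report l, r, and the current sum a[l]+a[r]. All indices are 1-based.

l=1, r=8, sum=12

[1,10] -7+21=14 >12 → r--
[1,9] -7+20=13 >12 → r--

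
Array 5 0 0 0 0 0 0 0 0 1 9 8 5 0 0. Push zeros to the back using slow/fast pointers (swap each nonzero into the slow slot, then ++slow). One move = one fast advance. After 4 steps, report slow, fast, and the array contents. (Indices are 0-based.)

(s=0,f=0) a[fast]=5≠0 swap→a[0]=5 → slow++,fast++
(s=1,f=1) a[fast]=0 → fast++
(s=1,f=2) a[fast]=0 → fast++
(s=1,f=3) a[fast]=0 → fast++

slow=1, fast=4, a=[5, 0, 0, 0, 0, 0, 0, 0, 0, 1, 9, 8, 5, 0, 0]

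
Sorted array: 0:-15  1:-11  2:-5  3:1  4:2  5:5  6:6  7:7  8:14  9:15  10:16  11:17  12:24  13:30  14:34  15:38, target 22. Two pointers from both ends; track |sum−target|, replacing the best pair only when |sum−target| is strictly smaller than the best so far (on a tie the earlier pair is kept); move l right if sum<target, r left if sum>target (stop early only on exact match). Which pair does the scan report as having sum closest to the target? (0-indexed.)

pair (5, 17) with sum 22 (|Δ|=0)

l=0 r=15: -15+38=23 d=1 *, r--
l=0 r=14: -15+34=19 d=3, l++
l=1 r=14: -11+34=23 d=1, r--
l=1 r=13: -11+30=19 d=3, l++
l=2 r=13: -5+30=25 d=3, r--
l=2 r=12: -5+24=19 d=3, l++
l=3 r=12: 1+24=25 d=3, r--
l=3 r=11: 1+17=18 d=4, l++
l=4 r=11: 2+17=19 d=3, l++
l=5 r=11: 5+17=22 d=0 *, stop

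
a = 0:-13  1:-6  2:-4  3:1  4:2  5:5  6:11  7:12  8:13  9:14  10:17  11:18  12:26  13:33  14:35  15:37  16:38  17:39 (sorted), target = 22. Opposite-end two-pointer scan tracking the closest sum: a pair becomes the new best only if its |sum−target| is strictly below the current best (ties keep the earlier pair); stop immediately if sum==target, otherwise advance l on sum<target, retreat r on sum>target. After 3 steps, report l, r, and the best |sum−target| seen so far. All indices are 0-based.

[0,17] -13+39=26 d=4 * → r--
[0,16] -13+38=25 d=3 * → r--
[0,15] -13+37=24 d=2 * → r--

l=0, r=14, best |Δ|=2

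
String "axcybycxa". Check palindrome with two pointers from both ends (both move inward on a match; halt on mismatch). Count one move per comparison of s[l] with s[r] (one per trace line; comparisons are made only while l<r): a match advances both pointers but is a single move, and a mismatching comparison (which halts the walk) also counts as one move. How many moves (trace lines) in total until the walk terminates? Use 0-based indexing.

4 moves

l=0 r=8: 'a'=='a', l++,r--
l=1 r=7: 'x'=='x', l++,r--
l=2 r=6: 'c'=='c', l++,r--
l=3 r=5: 'y'=='y', l++,r--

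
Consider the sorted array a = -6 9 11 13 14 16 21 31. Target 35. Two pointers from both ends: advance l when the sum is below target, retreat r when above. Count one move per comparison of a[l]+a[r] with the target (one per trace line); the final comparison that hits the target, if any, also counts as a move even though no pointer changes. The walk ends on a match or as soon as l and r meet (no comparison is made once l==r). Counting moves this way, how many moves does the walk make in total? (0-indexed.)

l=0 r=7: -6+31=25 <35, l++
l=1 r=7: 9+31=40 >35, r--
l=1 r=6: 9+21=30 <35, l++
l=2 r=6: 11+21=32 <35, l++
l=3 r=6: 13+21=34 <35, l++
l=4 r=6: 14+21=35, found

6 moves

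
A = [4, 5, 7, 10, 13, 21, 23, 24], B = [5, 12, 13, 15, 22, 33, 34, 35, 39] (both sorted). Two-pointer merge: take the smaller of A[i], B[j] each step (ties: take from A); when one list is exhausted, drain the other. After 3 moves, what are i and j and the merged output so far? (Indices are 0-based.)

[i=0,j=0] A[i]=4<=B[j]=5 take 4 → i++
[i=1,j=0] A[i]=5<=B[j]=5 take 5 → i++
[i=2,j=0] A[i]=7>B[j]=5 take 5 → j++

i=2, j=1, merged so far=[4, 5, 5]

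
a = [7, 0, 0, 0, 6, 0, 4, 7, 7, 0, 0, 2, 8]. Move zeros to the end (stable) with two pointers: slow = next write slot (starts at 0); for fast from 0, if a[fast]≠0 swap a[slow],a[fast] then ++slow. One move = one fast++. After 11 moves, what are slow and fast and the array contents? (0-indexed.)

slow=0 fast=0: a[fast]=7≠0 swap→a[0]=7, slow++,fast++
slow=1 fast=1: a[fast]=0, fast++
slow=1 fast=2: a[fast]=0, fast++
slow=1 fast=3: a[fast]=0, fast++
slow=1 fast=4: a[fast]=6≠0 swap→a[1]=6, slow++,fast++
slow=2 fast=5: a[fast]=0, fast++
slow=2 fast=6: a[fast]=4≠0 swap→a[2]=4, slow++,fast++
slow=3 fast=7: a[fast]=7≠0 swap→a[3]=7, slow++,fast++
slow=4 fast=8: a[fast]=7≠0 swap→a[4]=7, slow++,fast++
slow=5 fast=9: a[fast]=0, fast++
slow=5 fast=10: a[fast]=0, fast++

slow=5, fast=11, a=[7, 6, 4, 7, 7, 0, 0, 0, 0, 0, 0, 2, 8]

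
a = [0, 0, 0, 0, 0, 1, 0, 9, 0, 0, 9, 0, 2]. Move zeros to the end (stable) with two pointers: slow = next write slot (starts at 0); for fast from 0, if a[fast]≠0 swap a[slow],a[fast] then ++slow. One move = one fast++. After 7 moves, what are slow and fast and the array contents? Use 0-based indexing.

slow=0 fast=0: a[fast]=0, fast++
slow=0 fast=1: a[fast]=0, fast++
slow=0 fast=2: a[fast]=0, fast++
slow=0 fast=3: a[fast]=0, fast++
slow=0 fast=4: a[fast]=0, fast++
slow=0 fast=5: a[fast]=1≠0 swap→a[0]=1, slow++,fast++
slow=1 fast=6: a[fast]=0, fast++

slow=1, fast=7, a=[1, 0, 0, 0, 0, 0, 0, 9, 0, 0, 9, 0, 2]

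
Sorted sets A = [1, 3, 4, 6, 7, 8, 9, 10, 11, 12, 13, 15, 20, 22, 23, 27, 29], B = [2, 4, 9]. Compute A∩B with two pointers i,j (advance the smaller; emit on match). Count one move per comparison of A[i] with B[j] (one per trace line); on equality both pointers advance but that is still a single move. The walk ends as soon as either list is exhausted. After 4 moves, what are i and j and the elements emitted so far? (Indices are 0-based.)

i=3, j=2, emitted=[4]

[i=0,j=0] 1<2 → i++
[i=1,j=0] 3>2 → j++
[i=1,j=1] 3<4 → i++
[i=2,j=1] 4==4 emit → i++,j++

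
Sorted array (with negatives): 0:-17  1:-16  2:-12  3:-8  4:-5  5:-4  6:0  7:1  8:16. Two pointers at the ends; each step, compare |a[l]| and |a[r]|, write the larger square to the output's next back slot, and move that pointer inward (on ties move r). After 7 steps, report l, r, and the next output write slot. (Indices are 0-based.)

[0,8] |-17|>|16| out[8]=289 → l++
[1,8] |-16|<=|16| out[7]=256 → r--
[1,7] |-16|>|1| out[6]=256 → l++
[2,7] |-12|>|1| out[5]=144 → l++
[3,7] |-8|>|1| out[4]=64 → l++
[4,7] |-5|>|1| out[3]=25 → l++
[5,7] |-4|>|1| out[2]=16 → l++

l=6, r=7, next write slot=1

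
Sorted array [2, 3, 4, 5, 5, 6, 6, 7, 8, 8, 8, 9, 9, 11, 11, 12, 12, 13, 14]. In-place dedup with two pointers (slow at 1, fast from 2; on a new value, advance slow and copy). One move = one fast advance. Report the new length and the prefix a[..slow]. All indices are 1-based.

(s=1,f=2) a[fast]=3≠a[slow]=2 write a[2]=3 → slow++,fast++
(s=2,f=3) a[fast]=4≠a[slow]=3 write a[3]=4 → slow++,fast++
(s=3,f=4) a[fast]=5≠a[slow]=4 write a[4]=5 → slow++,fast++
(s=4,f=5) a[fast]=5=a[slow] dup → fast++
(s=4,f=6) a[fast]=6≠a[slow]=5 write a[5]=6 → slow++,fast++
(s=5,f=7) a[fast]=6=a[slow] dup → fast++
(s=5,f=8) a[fast]=7≠a[slow]=6 write a[6]=7 → slow++,fast++
(s=6,f=9) a[fast]=8≠a[slow]=7 write a[7]=8 → slow++,fast++
(s=7,f=10) a[fast]=8=a[slow] dup → fast++
(s=7,f=11) a[fast]=8=a[slow] dup → fast++
(s=7,f=12) a[fast]=9≠a[slow]=8 write a[8]=9 → slow++,fast++
(s=8,f=13) a[fast]=9=a[slow] dup → fast++
(s=8,f=14) a[fast]=11≠a[slow]=9 write a[9]=11 → slow++,fast++
(s=9,f=15) a[fast]=11=a[slow] dup → fast++
(s=9,f=16) a[fast]=12≠a[slow]=11 write a[10]=12 → slow++,fast++
(s=10,f=17) a[fast]=12=a[slow] dup → fast++
(s=10,f=18) a[fast]=13≠a[slow]=12 write a[11]=13 → slow++,fast++
(s=11,f=19) a[fast]=14≠a[slow]=13 write a[12]=14 → slow++,fast++

length 12; prefix = [2, 3, 4, 5, 6, 7, 8, 9, 11, 12, 13, 14]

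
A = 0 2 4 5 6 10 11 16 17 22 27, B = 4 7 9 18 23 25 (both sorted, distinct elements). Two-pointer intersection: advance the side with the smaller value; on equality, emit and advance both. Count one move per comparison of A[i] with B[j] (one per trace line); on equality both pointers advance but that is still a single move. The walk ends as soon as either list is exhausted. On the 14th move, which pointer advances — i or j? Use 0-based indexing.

j

[i=0,j=0] 0<4 → i++
[i=1,j=0] 2<4 → i++
[i=2,j=0] 4==4 emit → i++,j++
[i=3,j=1] 5<7 → i++
[i=4,j=1] 6<7 → i++
[i=5,j=1] 10>7 → j++
[i=5,j=2] 10>9 → j++
[i=5,j=3] 10<18 → i++
[i=6,j=3] 11<18 → i++
[i=7,j=3] 16<18 → i++
[i=8,j=3] 17<18 → i++
[i=9,j=3] 22>18 → j++
[i=9,j=4] 22<23 → i++
[i=10,j=4] 27>23 → j++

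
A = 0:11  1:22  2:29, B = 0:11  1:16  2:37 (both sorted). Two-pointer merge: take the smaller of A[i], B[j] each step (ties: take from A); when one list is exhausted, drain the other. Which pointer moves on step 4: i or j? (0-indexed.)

i

i=0 j=0: A[i]=11<=B[j]=11 take 11, i++
i=1 j=0: A[i]=22>B[j]=11 take 11, j++
i=1 j=1: A[i]=22>B[j]=16 take 16, j++
i=1 j=2: A[i]=22<=B[j]=37 take 22, i++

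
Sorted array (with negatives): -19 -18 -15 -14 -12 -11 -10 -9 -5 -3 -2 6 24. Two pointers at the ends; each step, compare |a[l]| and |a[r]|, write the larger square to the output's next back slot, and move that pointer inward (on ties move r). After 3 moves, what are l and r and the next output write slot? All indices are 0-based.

[0,12] |-19|<=|24| out[12]=576 → r--
[0,11] |-19|>|6| out[11]=361 → l++
[1,11] |-18|>|6| out[10]=324 → l++

l=2, r=11, next write slot=9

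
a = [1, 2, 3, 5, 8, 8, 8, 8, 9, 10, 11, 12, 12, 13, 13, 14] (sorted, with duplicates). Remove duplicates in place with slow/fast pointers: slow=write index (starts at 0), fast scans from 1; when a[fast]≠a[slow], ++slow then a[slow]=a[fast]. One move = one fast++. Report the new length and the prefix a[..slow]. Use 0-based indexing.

(s=0,f=1) a[fast]=2≠a[slow]=1 write a[1]=2 → slow++,fast++
(s=1,f=2) a[fast]=3≠a[slow]=2 write a[2]=3 → slow++,fast++
(s=2,f=3) a[fast]=5≠a[slow]=3 write a[3]=5 → slow++,fast++
(s=3,f=4) a[fast]=8≠a[slow]=5 write a[4]=8 → slow++,fast++
(s=4,f=5) a[fast]=8=a[slow] dup → fast++
(s=4,f=6) a[fast]=8=a[slow] dup → fast++
(s=4,f=7) a[fast]=8=a[slow] dup → fast++
(s=4,f=8) a[fast]=9≠a[slow]=8 write a[5]=9 → slow++,fast++
(s=5,f=9) a[fast]=10≠a[slow]=9 write a[6]=10 → slow++,fast++
(s=6,f=10) a[fast]=11≠a[slow]=10 write a[7]=11 → slow++,fast++
(s=7,f=11) a[fast]=12≠a[slow]=11 write a[8]=12 → slow++,fast++
(s=8,f=12) a[fast]=12=a[slow] dup → fast++
(s=8,f=13) a[fast]=13≠a[slow]=12 write a[9]=13 → slow++,fast++
(s=9,f=14) a[fast]=13=a[slow] dup → fast++
(s=9,f=15) a[fast]=14≠a[slow]=13 write a[10]=14 → slow++,fast++

length 11; prefix = [1, 2, 3, 5, 8, 9, 10, 11, 12, 13, 14]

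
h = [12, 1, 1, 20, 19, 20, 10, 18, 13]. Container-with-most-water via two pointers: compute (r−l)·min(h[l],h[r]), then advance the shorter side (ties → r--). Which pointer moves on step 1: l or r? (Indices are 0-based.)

l

[0,8] min(12,13)*8=96 best=96 * → l++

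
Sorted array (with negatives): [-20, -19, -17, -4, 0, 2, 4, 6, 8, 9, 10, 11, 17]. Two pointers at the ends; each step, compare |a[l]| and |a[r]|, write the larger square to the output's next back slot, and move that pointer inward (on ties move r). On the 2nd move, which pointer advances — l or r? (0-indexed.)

l

[0,12] |-20|>|17| out[12]=400 → l++
[1,12] |-19|>|17| out[11]=361 → l++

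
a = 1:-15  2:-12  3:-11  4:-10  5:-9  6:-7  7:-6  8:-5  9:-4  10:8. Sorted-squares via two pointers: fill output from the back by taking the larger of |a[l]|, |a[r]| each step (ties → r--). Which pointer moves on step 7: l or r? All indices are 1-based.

[1,10] |-15|>|8| out[10]=225 → l++
[2,10] |-12|>|8| out[9]=144 → l++
[3,10] |-11|>|8| out[8]=121 → l++
[4,10] |-10|>|8| out[7]=100 → l++
[5,10] |-9|>|8| out[6]=81 → l++
[6,10] |-7|<=|8| out[5]=64 → r--
[6,9] |-7|>|-4| out[4]=49 → l++

l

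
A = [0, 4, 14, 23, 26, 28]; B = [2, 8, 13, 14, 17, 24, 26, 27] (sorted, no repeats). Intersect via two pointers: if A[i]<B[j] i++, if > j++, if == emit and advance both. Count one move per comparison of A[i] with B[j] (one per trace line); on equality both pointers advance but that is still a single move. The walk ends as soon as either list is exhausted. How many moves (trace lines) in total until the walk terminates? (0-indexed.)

11 moves

[i=0,j=0] 0<2 → i++
[i=1,j=0] 4>2 → j++
[i=1,j=1] 4<8 → i++
[i=2,j=1] 14>8 → j++
[i=2,j=2] 14>13 → j++
[i=2,j=3] 14==14 emit → i++,j++
[i=3,j=4] 23>17 → j++
[i=3,j=5] 23<24 → i++
[i=4,j=5] 26>24 → j++
[i=4,j=6] 26==26 emit → i++,j++
[i=5,j=7] 28>27 → j++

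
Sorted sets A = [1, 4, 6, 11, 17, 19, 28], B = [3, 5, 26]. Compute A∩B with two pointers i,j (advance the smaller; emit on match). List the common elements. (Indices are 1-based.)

intersection = []

i=1 j=1: 1<3, i++
i=2 j=1: 4>3, j++
i=2 j=2: 4<5, i++
i=3 j=2: 6>5, j++
i=3 j=3: 6<26, i++
i=4 j=3: 11<26, i++
i=5 j=3: 17<26, i++
i=6 j=3: 19<26, i++
i=7 j=3: 28>26, j++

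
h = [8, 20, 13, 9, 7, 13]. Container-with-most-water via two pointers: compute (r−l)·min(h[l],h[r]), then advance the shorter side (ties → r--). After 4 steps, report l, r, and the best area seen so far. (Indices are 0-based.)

[0,5] min(8,13)*5=40 best=40 * → l++
[1,5] min(20,13)*4=52 best=52 * → r--
[1,4] min(20,7)*3=21 best=52 → r--
[1,3] min(20,9)*2=18 best=52 → r--

l=1, r=2, best area=52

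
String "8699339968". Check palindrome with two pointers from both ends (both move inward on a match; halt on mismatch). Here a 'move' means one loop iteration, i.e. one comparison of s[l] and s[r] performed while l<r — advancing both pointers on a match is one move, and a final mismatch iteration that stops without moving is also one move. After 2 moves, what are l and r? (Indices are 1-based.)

l=3, r=8

[1,10] '8'=='8' → l++,r--
[2,9] '6'=='6' → l++,r--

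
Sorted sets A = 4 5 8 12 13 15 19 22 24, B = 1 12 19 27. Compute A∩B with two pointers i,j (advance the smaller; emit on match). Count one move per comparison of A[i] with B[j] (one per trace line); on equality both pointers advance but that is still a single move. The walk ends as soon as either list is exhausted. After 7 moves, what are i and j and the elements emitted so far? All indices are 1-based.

[i=1,j=1] 4>1 → j++
[i=1,j=2] 4<12 → i++
[i=2,j=2] 5<12 → i++
[i=3,j=2] 8<12 → i++
[i=4,j=2] 12==12 emit → i++,j++
[i=5,j=3] 13<19 → i++
[i=6,j=3] 15<19 → i++

i=7, j=3, emitted=[12]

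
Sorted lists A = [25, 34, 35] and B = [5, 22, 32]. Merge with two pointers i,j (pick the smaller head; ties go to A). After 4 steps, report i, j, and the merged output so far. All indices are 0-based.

i=0 j=0: A[i]=25>B[j]=5 take 5, j++
i=0 j=1: A[i]=25>B[j]=22 take 22, j++
i=0 j=2: A[i]=25<=B[j]=32 take 25, i++
i=1 j=2: A[i]=34>B[j]=32 take 32, j++

i=1, j=3, merged so far=[5, 22, 25, 32]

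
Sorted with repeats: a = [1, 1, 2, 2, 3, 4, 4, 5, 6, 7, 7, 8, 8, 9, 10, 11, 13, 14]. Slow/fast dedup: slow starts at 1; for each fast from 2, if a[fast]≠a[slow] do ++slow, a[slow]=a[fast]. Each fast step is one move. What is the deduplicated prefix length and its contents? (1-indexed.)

length 13; prefix = [1, 2, 3, 4, 5, 6, 7, 8, 9, 10, 11, 13, 14]

slow=1 fast=2: a[fast]=1=a[slow] dup, fast++
slow=1 fast=3: a[fast]=2≠a[slow]=1 write a[2]=2, slow++,fast++
slow=2 fast=4: a[fast]=2=a[slow] dup, fast++
slow=2 fast=5: a[fast]=3≠a[slow]=2 write a[3]=3, slow++,fast++
slow=3 fast=6: a[fast]=4≠a[slow]=3 write a[4]=4, slow++,fast++
slow=4 fast=7: a[fast]=4=a[slow] dup, fast++
slow=4 fast=8: a[fast]=5≠a[slow]=4 write a[5]=5, slow++,fast++
slow=5 fast=9: a[fast]=6≠a[slow]=5 write a[6]=6, slow++,fast++
slow=6 fast=10: a[fast]=7≠a[slow]=6 write a[7]=7, slow++,fast++
slow=7 fast=11: a[fast]=7=a[slow] dup, fast++
slow=7 fast=12: a[fast]=8≠a[slow]=7 write a[8]=8, slow++,fast++
slow=8 fast=13: a[fast]=8=a[slow] dup, fast++
slow=8 fast=14: a[fast]=9≠a[slow]=8 write a[9]=9, slow++,fast++
slow=9 fast=15: a[fast]=10≠a[slow]=9 write a[10]=10, slow++,fast++
slow=10 fast=16: a[fast]=11≠a[slow]=10 write a[11]=11, slow++,fast++
slow=11 fast=17: a[fast]=13≠a[slow]=11 write a[12]=13, slow++,fast++
slow=12 fast=18: a[fast]=14≠a[slow]=13 write a[13]=14, slow++,fast++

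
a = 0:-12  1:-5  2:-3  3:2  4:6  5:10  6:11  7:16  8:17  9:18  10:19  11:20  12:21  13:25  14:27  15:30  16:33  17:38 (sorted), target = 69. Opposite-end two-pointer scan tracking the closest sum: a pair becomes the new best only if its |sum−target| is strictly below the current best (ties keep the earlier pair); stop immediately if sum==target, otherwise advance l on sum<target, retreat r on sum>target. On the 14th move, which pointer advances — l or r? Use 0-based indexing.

l=0 r=17: -12+38=26 d=43 *, l++
l=1 r=17: -5+38=33 d=36 *, l++
l=2 r=17: -3+38=35 d=34 *, l++
l=3 r=17: 2+38=40 d=29 *, l++
l=4 r=17: 6+38=44 d=25 *, l++
l=5 r=17: 10+38=48 d=21 *, l++
l=6 r=17: 11+38=49 d=20 *, l++
l=7 r=17: 16+38=54 d=15 *, l++
l=8 r=17: 17+38=55 d=14 *, l++
l=9 r=17: 18+38=56 d=13 *, l++
l=10 r=17: 19+38=57 d=12 *, l++
l=11 r=17: 20+38=58 d=11 *, l++
l=12 r=17: 21+38=59 d=10 *, l++
l=13 r=17: 25+38=63 d=6 *, l++

l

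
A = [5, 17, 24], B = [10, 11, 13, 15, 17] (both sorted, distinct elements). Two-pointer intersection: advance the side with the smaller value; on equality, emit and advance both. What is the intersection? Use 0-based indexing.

i=0 j=0: 5<10, i++
i=1 j=0: 17>10, j++
i=1 j=1: 17>11, j++
i=1 j=2: 17>13, j++
i=1 j=3: 17>15, j++
i=1 j=4: 17==17 emit, i++,j++

intersection = [17]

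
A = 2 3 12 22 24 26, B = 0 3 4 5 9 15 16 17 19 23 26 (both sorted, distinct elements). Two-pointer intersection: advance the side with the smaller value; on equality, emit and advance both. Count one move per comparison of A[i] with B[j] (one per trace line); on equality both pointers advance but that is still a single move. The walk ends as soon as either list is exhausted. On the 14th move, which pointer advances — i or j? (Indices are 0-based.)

i

i=0 j=0: 2>0, j++
i=0 j=1: 2<3, i++
i=1 j=1: 3==3 emit, i++,j++
i=2 j=2: 12>4, j++
i=2 j=3: 12>5, j++
i=2 j=4: 12>9, j++
i=2 j=5: 12<15, i++
i=3 j=5: 22>15, j++
i=3 j=6: 22>16, j++
i=3 j=7: 22>17, j++
i=3 j=8: 22>19, j++
i=3 j=9: 22<23, i++
i=4 j=9: 24>23, j++
i=4 j=10: 24<26, i++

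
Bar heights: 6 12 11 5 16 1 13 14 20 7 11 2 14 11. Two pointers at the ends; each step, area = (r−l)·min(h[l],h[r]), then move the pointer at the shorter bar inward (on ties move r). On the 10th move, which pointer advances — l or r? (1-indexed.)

l

[1,14] min(6,11)*13=78 best=78 * → l++
[2,14] min(12,11)*12=132 best=132 * → r--
[2,13] min(12,14)*11=132 best=132 → l++
[3,13] min(11,14)*10=110 best=132 → l++
[4,13] min(5,14)*9=45 best=132 → l++
[5,13] min(16,14)*8=112 best=132 → r--
[5,12] min(16,2)*7=14 best=132 → r--
[5,11] min(16,11)*6=66 best=132 → r--
[5,10] min(16,7)*5=35 best=132 → r--
[5,9] min(16,20)*4=64 best=132 → l++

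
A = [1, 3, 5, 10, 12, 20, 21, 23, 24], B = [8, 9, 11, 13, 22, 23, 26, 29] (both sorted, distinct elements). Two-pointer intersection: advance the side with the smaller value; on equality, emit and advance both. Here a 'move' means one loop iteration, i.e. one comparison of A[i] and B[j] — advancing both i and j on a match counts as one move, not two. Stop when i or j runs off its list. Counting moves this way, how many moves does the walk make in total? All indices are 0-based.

[i=0,j=0] 1<8 → i++
[i=1,j=0] 3<8 → i++
[i=2,j=0] 5<8 → i++
[i=3,j=0] 10>8 → j++
[i=3,j=1] 10>9 → j++
[i=3,j=2] 10<11 → i++
[i=4,j=2] 12>11 → j++
[i=4,j=3] 12<13 → i++
[i=5,j=3] 20>13 → j++
[i=5,j=4] 20<22 → i++
[i=6,j=4] 21<22 → i++
[i=7,j=4] 23>22 → j++
[i=7,j=5] 23==23 emit → i++,j++
[i=8,j=6] 24<26 → i++

14 moves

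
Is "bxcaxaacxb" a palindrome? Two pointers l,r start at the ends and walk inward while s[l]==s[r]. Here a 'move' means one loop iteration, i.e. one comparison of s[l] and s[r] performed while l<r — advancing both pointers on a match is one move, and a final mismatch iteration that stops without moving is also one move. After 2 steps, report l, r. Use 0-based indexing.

l=0 r=9: 'b'=='b', l++,r--
l=1 r=8: 'x'=='x', l++,r--

l=2, r=7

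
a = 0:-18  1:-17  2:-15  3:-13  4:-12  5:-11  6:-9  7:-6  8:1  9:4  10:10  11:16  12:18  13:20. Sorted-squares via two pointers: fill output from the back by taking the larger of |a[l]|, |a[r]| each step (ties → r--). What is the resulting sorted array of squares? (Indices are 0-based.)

[0,13] |-18|<=|20| out[13]=400 → r--
[0,12] |-18|<=|18| out[12]=324 → r--
[0,11] |-18|>|16| out[11]=324 → l++
[1,11] |-17|>|16| out[10]=289 → l++
[2,11] |-15|<=|16| out[9]=256 → r--
[2,10] |-15|>|10| out[8]=225 → l++
[3,10] |-13|>|10| out[7]=169 → l++
[4,10] |-12|>|10| out[6]=144 → l++
[5,10] |-11|>|10| out[5]=121 → l++
[6,10] |-9|<=|10| out[4]=100 → r--
[6,9] |-9|>|4| out[3]=81 → l++
[7,9] |-6|>|4| out[2]=36 → l++
[8,9] |1|<=|4| out[1]=16 → r--
[8,8] |1|<=|1| out[0]=1 → r--

[1, 16, 36, 81, 100, 121, 144, 169, 225, 256, 289, 324, 324, 400]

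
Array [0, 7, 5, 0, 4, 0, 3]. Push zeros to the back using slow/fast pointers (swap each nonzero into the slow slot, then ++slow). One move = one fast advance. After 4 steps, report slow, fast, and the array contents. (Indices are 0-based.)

slow=0 fast=0: a[fast]=0, fast++
slow=0 fast=1: a[fast]=7≠0 swap→a[0]=7, slow++,fast++
slow=1 fast=2: a[fast]=5≠0 swap→a[1]=5, slow++,fast++
slow=2 fast=3: a[fast]=0, fast++

slow=2, fast=4, a=[7, 5, 0, 0, 4, 0, 3]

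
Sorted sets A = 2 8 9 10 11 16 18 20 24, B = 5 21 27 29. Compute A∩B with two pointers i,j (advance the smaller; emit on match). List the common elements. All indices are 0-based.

[i=0,j=0] 2<5 → i++
[i=1,j=0] 8>5 → j++
[i=1,j=1] 8<21 → i++
[i=2,j=1] 9<21 → i++
[i=3,j=1] 10<21 → i++
[i=4,j=1] 11<21 → i++
[i=5,j=1] 16<21 → i++
[i=6,j=1] 18<21 → i++
[i=7,j=1] 20<21 → i++
[i=8,j=1] 24>21 → j++
[i=8,j=2] 24<27 → i++

intersection = []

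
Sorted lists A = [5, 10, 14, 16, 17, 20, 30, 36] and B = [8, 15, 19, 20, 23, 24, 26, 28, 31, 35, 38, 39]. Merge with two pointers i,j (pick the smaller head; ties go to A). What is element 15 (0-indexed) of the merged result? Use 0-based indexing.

[i=0,j=0] A[i]=5<=B[j]=8 take 5 → i++
[i=1,j=0] A[i]=10>B[j]=8 take 8 → j++
[i=1,j=1] A[i]=10<=B[j]=15 take 10 → i++
[i=2,j=1] A[i]=14<=B[j]=15 take 14 → i++
[i=3,j=1] A[i]=16>B[j]=15 take 15 → j++
[i=3,j=2] A[i]=16<=B[j]=19 take 16 → i++
[i=4,j=2] A[i]=17<=B[j]=19 take 17 → i++
[i=5,j=2] A[i]=20>B[j]=19 take 19 → j++
[i=5,j=3] A[i]=20<=B[j]=20 take 20 → i++
[i=6,j=3] A[i]=30>B[j]=20 take 20 → j++
[i=6,j=4] A[i]=30>B[j]=23 take 23 → j++
[i=6,j=5] A[i]=30>B[j]=24 take 24 → j++
[i=6,j=6] A[i]=30>B[j]=26 take 26 → j++
[i=6,j=7] A[i]=30>B[j]=28 take 28 → j++
[i=6,j=8] A[i]=30<=B[j]=31 take 30 → i++
[i=7,j=8] A[i]=36>B[j]=31 take 31 → j++
[i=7,j=9] A[i]=36>B[j]=35 take 35 → j++
[i=7,j=10] A[i]=36<=B[j]=38 take 36 → i++
[i=8,j=10] A done, take B[j]=38 → j++
[i=8,j=11] A done, take B[j]=39 → j++

merged[15] = 31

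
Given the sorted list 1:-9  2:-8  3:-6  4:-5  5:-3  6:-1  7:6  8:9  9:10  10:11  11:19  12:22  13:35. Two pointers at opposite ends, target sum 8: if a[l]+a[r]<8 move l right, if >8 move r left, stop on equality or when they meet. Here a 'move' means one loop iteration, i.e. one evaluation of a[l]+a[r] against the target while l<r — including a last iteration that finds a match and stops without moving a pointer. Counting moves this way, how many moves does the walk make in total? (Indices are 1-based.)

l=1 r=13: -9+35=26 >8, r--
l=1 r=12: -9+22=13 >8, r--
l=1 r=11: -9+19=10 >8, r--
l=1 r=10: -9+11=2 <8, l++
l=2 r=10: -8+11=3 <8, l++
l=3 r=10: -6+11=5 <8, l++
l=4 r=10: -5+11=6 <8, l++
l=5 r=10: -3+11=8, found

8 moves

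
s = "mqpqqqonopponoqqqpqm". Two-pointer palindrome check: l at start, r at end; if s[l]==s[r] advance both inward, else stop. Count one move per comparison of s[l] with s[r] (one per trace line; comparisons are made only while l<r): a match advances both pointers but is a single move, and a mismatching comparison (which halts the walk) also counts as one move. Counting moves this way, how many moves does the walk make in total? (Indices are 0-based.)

10 moves

l=0 r=19: 'm'=='m', l++,r--
l=1 r=18: 'q'=='q', l++,r--
l=2 r=17: 'p'=='p', l++,r--
l=3 r=16: 'q'=='q', l++,r--
l=4 r=15: 'q'=='q', l++,r--
l=5 r=14: 'q'=='q', l++,r--
l=6 r=13: 'o'=='o', l++,r--
l=7 r=12: 'n'=='n', l++,r--
l=8 r=11: 'o'=='o', l++,r--
l=9 r=10: 'p'=='p', l++,r--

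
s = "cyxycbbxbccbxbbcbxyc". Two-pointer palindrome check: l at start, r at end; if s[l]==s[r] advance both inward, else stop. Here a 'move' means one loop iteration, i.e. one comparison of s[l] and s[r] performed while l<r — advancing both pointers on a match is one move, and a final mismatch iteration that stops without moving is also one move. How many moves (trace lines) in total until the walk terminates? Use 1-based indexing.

[1,20] 'c'=='c' → l++,r--
[2,19] 'y'=='y' → l++,r--
[3,18] 'x'=='x' → l++,r--
[4,17] 'y'!='b' → stop

4 moves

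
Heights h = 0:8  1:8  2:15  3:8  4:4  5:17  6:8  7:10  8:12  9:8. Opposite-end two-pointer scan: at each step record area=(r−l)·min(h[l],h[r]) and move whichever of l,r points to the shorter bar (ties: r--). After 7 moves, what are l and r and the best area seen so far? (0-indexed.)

[0,9] min(8,8)*9=72 best=72 * → r--
[0,8] min(8,12)*8=64 best=72 → l++
[1,8] min(8,12)*7=56 best=72 → l++
[2,8] min(15,12)*6=72 best=72 → r--
[2,7] min(15,10)*5=50 best=72 → r--
[2,6] min(15,8)*4=32 best=72 → r--
[2,5] min(15,17)*3=45 best=72 → l++

l=3, r=5, best area=72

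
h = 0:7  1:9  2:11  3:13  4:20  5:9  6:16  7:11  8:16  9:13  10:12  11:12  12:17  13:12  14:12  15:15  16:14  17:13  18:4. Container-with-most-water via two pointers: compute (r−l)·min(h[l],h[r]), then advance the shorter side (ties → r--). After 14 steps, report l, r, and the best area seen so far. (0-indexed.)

l=4, r=8, best area=182

l=0 r=18: min(7,4)*18=72 best=72 *, r--
l=0 r=17: min(7,13)*17=119 best=119 *, l++
l=1 r=17: min(9,13)*16=144 best=144 *, l++
l=2 r=17: min(11,13)*15=165 best=165 *, l++
l=3 r=17: min(13,13)*14=182 best=182 *, r--
l=3 r=16: min(13,14)*13=169 best=182, l++
l=4 r=16: min(20,14)*12=168 best=182, r--
l=4 r=15: min(20,15)*11=165 best=182, r--
l=4 r=14: min(20,12)*10=120 best=182, r--
l=4 r=13: min(20,12)*9=108 best=182, r--
l=4 r=12: min(20,17)*8=136 best=182, r--
l=4 r=11: min(20,12)*7=84 best=182, r--
l=4 r=10: min(20,12)*6=72 best=182, r--
l=4 r=9: min(20,13)*5=65 best=182, r--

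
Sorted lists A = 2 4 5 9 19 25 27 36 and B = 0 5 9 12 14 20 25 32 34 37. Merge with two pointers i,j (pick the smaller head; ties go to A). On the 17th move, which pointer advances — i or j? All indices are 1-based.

[i=1,j=1] A[i]=2>B[j]=0 take 0 → j++
[i=1,j=2] A[i]=2<=B[j]=5 take 2 → i++
[i=2,j=2] A[i]=4<=B[j]=5 take 4 → i++
[i=3,j=2] A[i]=5<=B[j]=5 take 5 → i++
[i=4,j=2] A[i]=9>B[j]=5 take 5 → j++
[i=4,j=3] A[i]=9<=B[j]=9 take 9 → i++
[i=5,j=3] A[i]=19>B[j]=9 take 9 → j++
[i=5,j=4] A[i]=19>B[j]=12 take 12 → j++
[i=5,j=5] A[i]=19>B[j]=14 take 14 → j++
[i=5,j=6] A[i]=19<=B[j]=20 take 19 → i++
[i=6,j=6] A[i]=25>B[j]=20 take 20 → j++
[i=6,j=7] A[i]=25<=B[j]=25 take 25 → i++
[i=7,j=7] A[i]=27>B[j]=25 take 25 → j++
[i=7,j=8] A[i]=27<=B[j]=32 take 27 → i++
[i=8,j=8] A[i]=36>B[j]=32 take 32 → j++
[i=8,j=9] A[i]=36>B[j]=34 take 34 → j++
[i=8,j=10] A[i]=36<=B[j]=37 take 36 → i++

i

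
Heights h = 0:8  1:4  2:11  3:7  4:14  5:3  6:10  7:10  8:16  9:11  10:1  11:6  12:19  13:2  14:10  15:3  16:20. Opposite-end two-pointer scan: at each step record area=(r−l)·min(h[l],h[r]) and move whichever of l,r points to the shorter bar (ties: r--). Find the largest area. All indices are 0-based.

[0,16] min(8,20)*16=128 best=128 * → l++
[1,16] min(4,20)*15=60 best=128 → l++
[2,16] min(11,20)*14=154 best=154 * → l++
[3,16] min(7,20)*13=91 best=154 → l++
[4,16] min(14,20)*12=168 best=168 * → l++
[5,16] min(3,20)*11=33 best=168 → l++
[6,16] min(10,20)*10=100 best=168 → l++
[7,16] min(10,20)*9=90 best=168 → l++
[8,16] min(16,20)*8=128 best=168 → l++
[9,16] min(11,20)*7=77 best=168 → l++
[10,16] min(1,20)*6=6 best=168 → l++
[11,16] min(6,20)*5=30 best=168 → l++
[12,16] min(19,20)*4=76 best=168 → l++
[13,16] min(2,20)*3=6 best=168 → l++
[14,16] min(10,20)*2=20 best=168 → l++
[15,16] min(3,20)*1=3 best=168 → l++

max area = 168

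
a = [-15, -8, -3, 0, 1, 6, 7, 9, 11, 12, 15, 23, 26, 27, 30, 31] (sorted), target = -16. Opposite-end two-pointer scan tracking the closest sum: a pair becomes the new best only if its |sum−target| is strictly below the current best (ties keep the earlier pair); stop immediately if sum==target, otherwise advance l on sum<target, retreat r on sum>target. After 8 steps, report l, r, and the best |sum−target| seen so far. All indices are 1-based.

l=1, r=8, best |Δ|=12

[1,16] -15+31=16 d=32 * → r--
[1,15] -15+30=15 d=31 * → r--
[1,14] -15+27=12 d=28 * → r--
[1,13] -15+26=11 d=27 * → r--
[1,12] -15+23=8 d=24 * → r--
[1,11] -15+15=0 d=16 * → r--
[1,10] -15+12=-3 d=13 * → r--
[1,9] -15+11=-4 d=12 * → r--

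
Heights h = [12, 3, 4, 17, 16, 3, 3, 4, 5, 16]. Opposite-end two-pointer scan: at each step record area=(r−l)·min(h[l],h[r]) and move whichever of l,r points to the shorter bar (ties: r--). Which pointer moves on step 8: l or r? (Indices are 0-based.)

l=0 r=9: min(12,16)*9=108 best=108 *, l++
l=1 r=9: min(3,16)*8=24 best=108, l++
l=2 r=9: min(4,16)*7=28 best=108, l++
l=3 r=9: min(17,16)*6=96 best=108, r--
l=3 r=8: min(17,5)*5=25 best=108, r--
l=3 r=7: min(17,4)*4=16 best=108, r--
l=3 r=6: min(17,3)*3=9 best=108, r--
l=3 r=5: min(17,3)*2=6 best=108, r--

r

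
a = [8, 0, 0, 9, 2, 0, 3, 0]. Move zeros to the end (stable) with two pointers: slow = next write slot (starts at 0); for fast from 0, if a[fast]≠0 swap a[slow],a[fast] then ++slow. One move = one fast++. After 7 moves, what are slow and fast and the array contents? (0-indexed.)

slow=0 fast=0: a[fast]=8≠0 swap→a[0]=8, slow++,fast++
slow=1 fast=1: a[fast]=0, fast++
slow=1 fast=2: a[fast]=0, fast++
slow=1 fast=3: a[fast]=9≠0 swap→a[1]=9, slow++,fast++
slow=2 fast=4: a[fast]=2≠0 swap→a[2]=2, slow++,fast++
slow=3 fast=5: a[fast]=0, fast++
slow=3 fast=6: a[fast]=3≠0 swap→a[3]=3, slow++,fast++

slow=4, fast=7, a=[8, 9, 2, 3, 0, 0, 0, 0]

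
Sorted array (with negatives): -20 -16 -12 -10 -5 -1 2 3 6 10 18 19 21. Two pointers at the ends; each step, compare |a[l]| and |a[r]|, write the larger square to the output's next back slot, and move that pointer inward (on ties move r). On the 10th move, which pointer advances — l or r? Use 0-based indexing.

l=0 r=12: |-20|<=|21| out[12]=441, r--
l=0 r=11: |-20|>|19| out[11]=400, l++
l=1 r=11: |-16|<=|19| out[10]=361, r--
l=1 r=10: |-16|<=|18| out[9]=324, r--
l=1 r=9: |-16|>|10| out[8]=256, l++
l=2 r=9: |-12|>|10| out[7]=144, l++
l=3 r=9: |-10|<=|10| out[6]=100, r--
l=3 r=8: |-10|>|6| out[5]=100, l++
l=4 r=8: |-5|<=|6| out[4]=36, r--
l=4 r=7: |-5|>|3| out[3]=25, l++

l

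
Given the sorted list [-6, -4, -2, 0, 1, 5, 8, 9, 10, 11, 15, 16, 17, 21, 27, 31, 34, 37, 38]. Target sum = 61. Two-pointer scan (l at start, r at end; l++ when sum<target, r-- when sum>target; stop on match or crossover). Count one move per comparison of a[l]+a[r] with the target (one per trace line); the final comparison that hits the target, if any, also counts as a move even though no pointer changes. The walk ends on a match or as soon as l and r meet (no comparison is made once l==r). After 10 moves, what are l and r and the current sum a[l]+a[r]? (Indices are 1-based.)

l=1 r=19: -6+38=32 <61, l++
l=2 r=19: -4+38=34 <61, l++
l=3 r=19: -2+38=36 <61, l++
l=4 r=19: 0+38=38 <61, l++
l=5 r=19: 1+38=39 <61, l++
l=6 r=19: 5+38=43 <61, l++
l=7 r=19: 8+38=46 <61, l++
l=8 r=19: 9+38=47 <61, l++
l=9 r=19: 10+38=48 <61, l++
l=10 r=19: 11+38=49 <61, l++

l=11, r=19, sum=53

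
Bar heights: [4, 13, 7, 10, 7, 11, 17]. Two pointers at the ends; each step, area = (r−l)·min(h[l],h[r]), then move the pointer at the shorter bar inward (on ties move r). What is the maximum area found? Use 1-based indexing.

[1,7] min(4,17)*6=24 best=24 * → l++
[2,7] min(13,17)*5=65 best=65 * → l++
[3,7] min(7,17)*4=28 best=65 → l++
[4,7] min(10,17)*3=30 best=65 → l++
[5,7] min(7,17)*2=14 best=65 → l++
[6,7] min(11,17)*1=11 best=65 → l++

max area = 65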